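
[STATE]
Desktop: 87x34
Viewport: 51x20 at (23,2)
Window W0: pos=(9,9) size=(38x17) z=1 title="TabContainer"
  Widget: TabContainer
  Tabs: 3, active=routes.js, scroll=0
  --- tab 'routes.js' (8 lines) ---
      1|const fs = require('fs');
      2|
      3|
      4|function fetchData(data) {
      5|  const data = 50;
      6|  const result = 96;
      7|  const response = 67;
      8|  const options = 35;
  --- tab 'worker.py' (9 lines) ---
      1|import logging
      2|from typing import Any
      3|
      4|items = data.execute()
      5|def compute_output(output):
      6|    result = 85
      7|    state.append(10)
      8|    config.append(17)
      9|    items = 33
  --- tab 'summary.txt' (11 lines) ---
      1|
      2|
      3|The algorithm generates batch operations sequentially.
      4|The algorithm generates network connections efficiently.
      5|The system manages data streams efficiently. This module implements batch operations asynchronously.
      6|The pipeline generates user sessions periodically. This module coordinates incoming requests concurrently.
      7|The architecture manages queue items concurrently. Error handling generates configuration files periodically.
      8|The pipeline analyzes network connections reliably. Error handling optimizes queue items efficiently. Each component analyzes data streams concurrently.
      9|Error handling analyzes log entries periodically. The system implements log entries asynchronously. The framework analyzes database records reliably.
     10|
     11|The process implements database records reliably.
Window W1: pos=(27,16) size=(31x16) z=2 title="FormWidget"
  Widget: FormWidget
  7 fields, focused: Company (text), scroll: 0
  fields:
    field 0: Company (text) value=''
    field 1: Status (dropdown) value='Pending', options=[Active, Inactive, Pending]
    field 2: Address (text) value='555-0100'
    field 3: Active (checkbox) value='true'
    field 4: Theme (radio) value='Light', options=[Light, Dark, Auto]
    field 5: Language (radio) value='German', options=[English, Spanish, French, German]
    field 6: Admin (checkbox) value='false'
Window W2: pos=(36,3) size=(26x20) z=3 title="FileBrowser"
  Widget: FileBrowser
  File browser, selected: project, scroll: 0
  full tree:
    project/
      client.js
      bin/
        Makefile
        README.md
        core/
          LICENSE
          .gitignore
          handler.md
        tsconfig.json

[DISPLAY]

                                                   
             ┏━━━━━━━━━━━━━━━━━━━━━━━━┓            
             ┃ FileBrowser            ┃            
             ┠────────────────────────┨            
             ┃> [-] project/          ┃            
             ┃    client.js           ┃            
             ┃    [+] bin/            ┃            
━━━━━━━━━━━━━┃                        ┃            
             ┃                        ┃            
─────────────┃                        ┃            
worker.py │ s┃                        ┃            
─────────────┃                        ┃            
quire('fs'); ┃                        ┃            
             ┃                        ┃            
    ┏━━━━━━━━┃                        ┃            
hDat┃ FormWid┃                        ┃            
= 50┠────────┃                        ┃            
t = ┃> Compan┃                        ┃            
nse ┃  Status┃                        ┃            
ns =┃  Addres┃                        ┃            


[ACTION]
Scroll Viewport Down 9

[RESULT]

─────────────┃                        ┃            
worker.py │ s┃                        ┃            
─────────────┃                        ┃            
quire('fs'); ┃                        ┃            
             ┃                        ┃            
    ┏━━━━━━━━┃                        ┃            
hDat┃ FormWid┃                        ┃            
= 50┠────────┃                        ┃            
t = ┃> Compan┃                        ┃            
nse ┃  Status┃                        ┃            
ns =┃  Addres┃                        ┃            
    ┃  Active┗━━━━━━━━━━━━━━━━━━━━━━━━┛            
    ┃  Theme:      (●) Light  ( ) ┃                
    ┃  Language:   ( ) English  ( ┃                
━━━━┃  Admin:      [ ]            ┃                
    ┃                             ┃                
    ┃                             ┃                
    ┃                             ┃                
    ┃                             ┃                
    ┃                             ┃                


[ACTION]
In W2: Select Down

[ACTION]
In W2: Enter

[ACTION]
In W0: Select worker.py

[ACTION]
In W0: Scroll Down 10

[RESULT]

─────────────┃                        ┃            
worker.py]│ s┃                        ┃            
─────────────┃                        ┃            
3            ┃                        ┃            
             ┃                        ┃            
    ┏━━━━━━━━┃                        ┃            
    ┃ FormWid┃                        ┃            
    ┠────────┃                        ┃            
    ┃> Compan┃                        ┃            
    ┃  Status┃                        ┃            
    ┃  Addres┃                        ┃            
    ┃  Active┗━━━━━━━━━━━━━━━━━━━━━━━━┛            
    ┃  Theme:      (●) Light  ( ) ┃                
    ┃  Language:   ( ) English  ( ┃                
━━━━┃  Admin:      [ ]            ┃                
    ┃                             ┃                
    ┃                             ┃                
    ┃                             ┃                
    ┃                             ┃                
    ┃                             ┃                


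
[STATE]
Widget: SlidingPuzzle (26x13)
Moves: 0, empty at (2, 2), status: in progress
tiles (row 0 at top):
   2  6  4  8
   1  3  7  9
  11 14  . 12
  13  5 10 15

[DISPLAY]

┌────┬────┬────┬────┐     
│  2 │  6 │  4 │  8 │     
├────┼────┼────┼────┤     
│  1 │  3 │  7 │  9 │     
├────┼────┼────┼────┤     
│ 11 │ 14 │    │ 12 │     
├────┼────┼────┼────┤     
│ 13 │  5 │ 10 │ 15 │     
└────┴────┴────┴────┘     
Moves: 0                  
                          
                          
                          


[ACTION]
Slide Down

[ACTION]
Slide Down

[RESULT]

┌────┬────┬────┬────┐     
│  2 │  6 │    │  8 │     
├────┼────┼────┼────┤     
│  1 │  3 │  4 │  9 │     
├────┼────┼────┼────┤     
│ 11 │ 14 │  7 │ 12 │     
├────┼────┼────┼────┤     
│ 13 │  5 │ 10 │ 15 │     
└────┴────┴────┴────┘     
Moves: 2                  
                          
                          
                          


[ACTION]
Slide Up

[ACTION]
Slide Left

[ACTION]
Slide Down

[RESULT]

┌────┬────┬────┬────┐     
│  2 │  6 │  4 │    │     
├────┼────┼────┼────┤     
│  1 │  3 │  9 │  8 │     
├────┼────┼────┼────┤     
│ 11 │ 14 │  7 │ 12 │     
├────┼────┼────┼────┤     
│ 13 │  5 │ 10 │ 15 │     
└────┴────┴────┴────┘     
Moves: 5                  
                          
                          
                          


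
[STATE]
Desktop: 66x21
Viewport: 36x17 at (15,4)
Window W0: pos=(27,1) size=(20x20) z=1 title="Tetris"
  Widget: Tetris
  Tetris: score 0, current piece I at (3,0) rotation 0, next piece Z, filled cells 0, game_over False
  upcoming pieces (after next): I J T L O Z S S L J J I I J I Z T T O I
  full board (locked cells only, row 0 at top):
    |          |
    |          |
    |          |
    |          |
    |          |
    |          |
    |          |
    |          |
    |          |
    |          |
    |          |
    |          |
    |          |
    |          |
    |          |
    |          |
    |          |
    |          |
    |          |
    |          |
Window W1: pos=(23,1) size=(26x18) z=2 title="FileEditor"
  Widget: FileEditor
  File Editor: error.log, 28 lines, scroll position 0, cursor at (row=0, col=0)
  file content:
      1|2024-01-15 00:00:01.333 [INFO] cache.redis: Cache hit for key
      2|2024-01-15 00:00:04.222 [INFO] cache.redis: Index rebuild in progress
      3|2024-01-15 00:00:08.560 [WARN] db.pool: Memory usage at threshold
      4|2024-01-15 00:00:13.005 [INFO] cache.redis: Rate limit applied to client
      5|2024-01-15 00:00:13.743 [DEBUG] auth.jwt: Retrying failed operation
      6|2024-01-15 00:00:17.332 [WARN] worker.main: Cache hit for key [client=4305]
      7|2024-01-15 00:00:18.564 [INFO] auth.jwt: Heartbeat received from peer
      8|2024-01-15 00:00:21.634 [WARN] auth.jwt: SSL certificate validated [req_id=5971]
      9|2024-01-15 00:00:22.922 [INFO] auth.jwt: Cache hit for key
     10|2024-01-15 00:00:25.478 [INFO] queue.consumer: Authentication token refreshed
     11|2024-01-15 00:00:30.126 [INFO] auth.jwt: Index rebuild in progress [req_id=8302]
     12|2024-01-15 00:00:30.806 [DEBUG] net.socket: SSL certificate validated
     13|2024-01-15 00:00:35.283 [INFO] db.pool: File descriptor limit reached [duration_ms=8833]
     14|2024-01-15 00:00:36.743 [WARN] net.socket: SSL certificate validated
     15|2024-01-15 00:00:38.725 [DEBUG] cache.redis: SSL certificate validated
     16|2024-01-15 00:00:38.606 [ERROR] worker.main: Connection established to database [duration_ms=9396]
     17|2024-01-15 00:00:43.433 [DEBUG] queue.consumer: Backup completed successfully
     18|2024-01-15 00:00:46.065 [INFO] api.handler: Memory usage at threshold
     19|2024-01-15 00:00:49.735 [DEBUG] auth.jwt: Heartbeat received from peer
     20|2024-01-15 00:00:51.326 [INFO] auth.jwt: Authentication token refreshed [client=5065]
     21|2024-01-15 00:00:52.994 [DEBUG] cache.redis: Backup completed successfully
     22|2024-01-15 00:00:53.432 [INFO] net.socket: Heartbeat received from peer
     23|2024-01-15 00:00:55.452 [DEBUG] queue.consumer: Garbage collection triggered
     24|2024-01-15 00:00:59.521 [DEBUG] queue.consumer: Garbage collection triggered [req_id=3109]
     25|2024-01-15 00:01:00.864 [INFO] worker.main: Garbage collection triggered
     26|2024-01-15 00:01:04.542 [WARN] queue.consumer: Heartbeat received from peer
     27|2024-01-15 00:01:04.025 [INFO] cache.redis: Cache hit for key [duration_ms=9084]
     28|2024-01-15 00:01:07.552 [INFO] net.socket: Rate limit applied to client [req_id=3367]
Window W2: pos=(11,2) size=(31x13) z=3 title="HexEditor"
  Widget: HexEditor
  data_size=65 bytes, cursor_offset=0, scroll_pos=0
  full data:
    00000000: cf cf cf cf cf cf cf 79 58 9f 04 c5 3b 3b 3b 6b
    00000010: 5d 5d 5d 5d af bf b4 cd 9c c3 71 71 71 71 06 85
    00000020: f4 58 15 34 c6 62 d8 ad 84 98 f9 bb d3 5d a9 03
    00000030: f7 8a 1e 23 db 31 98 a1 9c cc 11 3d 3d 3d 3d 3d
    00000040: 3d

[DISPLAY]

──────────────────────────┨1.333▲┃  
00000  CF cf cf cf cf cf c┃4.222█┃  
00010  5d 5d 5d 5d af bf b┃8.560░┃  
00020  f4 58 15 34 c6 62 d┃3.005░┃  
00030  f7 8a 1e 23 db 31 9┃3.743░┃  
00040  3d                 ┃7.332░┃  
                          ┃8.564░┃  
                          ┃1.634░┃  
                          ┃2.922░┃  
                          ┃5.478░┃  
━━━━━━━━━━━━━━━━━━━━━━━━━━┛0.126░┃  
        ┃2024-01-15 00:00:30.806░┃  
        ┃2024-01-15 00:00:35.283░┃  
        ┃2024-01-15 00:00:36.743▼┃  
        ┗━━━━━━━━━━━━━━━━━━━━━━━━┛  
            ┃                  ┃    
            ┗━━━━━━━━━━━━━━━━━━┛    


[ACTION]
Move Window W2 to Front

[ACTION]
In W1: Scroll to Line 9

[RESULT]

──────────────────────────┨2.922▲┃  
00000  CF cf cf cf cf cf c┃5.478░┃  
00010  5d 5d 5d 5d af bf b┃0.126░┃  
00020  f4 58 15 34 c6 62 d┃0.806░┃  
00030  f7 8a 1e 23 db 31 9┃5.283░┃  
00040  3d                 ┃6.743░┃  
                          ┃8.725░┃  
                          ┃8.606█┃  
                          ┃3.433░┃  
                          ┃6.065░┃  
━━━━━━━━━━━━━━━━━━━━━━━━━━┛9.735░┃  
        ┃2024-01-15 00:00:51.326░┃  
        ┃2024-01-15 00:00:52.994░┃  
        ┃2024-01-15 00:00:53.432▼┃  
        ┗━━━━━━━━━━━━━━━━━━━━━━━━┛  
            ┃                  ┃    
            ┗━━━━━━━━━━━━━━━━━━┛    


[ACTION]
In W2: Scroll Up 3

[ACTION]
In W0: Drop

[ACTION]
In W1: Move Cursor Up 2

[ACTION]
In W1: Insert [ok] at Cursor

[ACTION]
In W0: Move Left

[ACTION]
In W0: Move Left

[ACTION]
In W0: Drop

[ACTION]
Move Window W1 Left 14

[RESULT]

──────────────────────────┨    ┃    
00000  CF cf cf cf cf cf c┃    ┃    
00010  5d 5d 5d 5d af bf b┃    ┃    
00020  f4 58 15 34 c6 62 d┃    ┃    
00030  f7 8a 1e 23 db 31 9┃    ┃    
00040  3d                 ┃    ┃    
                          ┃    ┃    
                          ┃    ┃    
                          ┃    ┃    
                          ┃    ┃    
━━━━━━━━━━━━━━━━━━━━━━━━━━┛    ┃    
01-15 00:00:51.326░┃           ┃    
01-15 00:00:52.994░┃           ┃    
01-15 00:00:53.432▼┃           ┃    
━━━━━━━━━━━━━━━━━━━┛           ┃    
            ┃                  ┃    
            ┗━━━━━━━━━━━━━━━━━━┛    


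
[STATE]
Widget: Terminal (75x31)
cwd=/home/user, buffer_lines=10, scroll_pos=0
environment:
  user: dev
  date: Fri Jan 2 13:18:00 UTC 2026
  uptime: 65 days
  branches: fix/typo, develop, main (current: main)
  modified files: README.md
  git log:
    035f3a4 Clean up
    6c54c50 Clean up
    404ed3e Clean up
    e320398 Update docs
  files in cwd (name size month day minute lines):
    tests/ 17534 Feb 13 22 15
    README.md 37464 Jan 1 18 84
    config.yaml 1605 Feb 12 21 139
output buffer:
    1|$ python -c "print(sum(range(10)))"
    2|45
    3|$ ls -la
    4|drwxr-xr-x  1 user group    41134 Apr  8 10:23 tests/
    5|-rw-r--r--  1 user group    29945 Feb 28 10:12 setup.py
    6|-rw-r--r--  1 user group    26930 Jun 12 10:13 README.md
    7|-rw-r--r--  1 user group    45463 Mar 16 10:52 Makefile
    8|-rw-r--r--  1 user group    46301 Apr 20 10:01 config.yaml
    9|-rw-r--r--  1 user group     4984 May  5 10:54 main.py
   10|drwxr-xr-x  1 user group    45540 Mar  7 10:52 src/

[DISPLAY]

$ python -c "print(sum(range(10)))"                                        
45                                                                         
$ ls -la                                                                   
drwxr-xr-x  1 user group    41134 Apr  8 10:23 tests/                      
-rw-r--r--  1 user group    29945 Feb 28 10:12 setup.py                    
-rw-r--r--  1 user group    26930 Jun 12 10:13 README.md                   
-rw-r--r--  1 user group    45463 Mar 16 10:52 Makefile                    
-rw-r--r--  1 user group    46301 Apr 20 10:01 config.yaml                 
-rw-r--r--  1 user group     4984 May  5 10:54 main.py                     
drwxr-xr-x  1 user group    45540 Mar  7 10:52 src/                        
$ █                                                                        
                                                                           
                                                                           
                                                                           
                                                                           
                                                                           
                                                                           
                                                                           
                                                                           
                                                                           
                                                                           
                                                                           
                                                                           
                                                                           
                                                                           
                                                                           
                                                                           
                                                                           
                                                                           
                                                                           
                                                                           


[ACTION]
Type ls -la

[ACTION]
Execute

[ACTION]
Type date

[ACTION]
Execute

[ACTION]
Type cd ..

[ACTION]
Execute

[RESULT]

$ python -c "print(sum(range(10)))"                                        
45                                                                         
$ ls -la                                                                   
drwxr-xr-x  1 user group    41134 Apr  8 10:23 tests/                      
-rw-r--r--  1 user group    29945 Feb 28 10:12 setup.py                    
-rw-r--r--  1 user group    26930 Jun 12 10:13 README.md                   
-rw-r--r--  1 user group    45463 Mar 16 10:52 Makefile                    
-rw-r--r--  1 user group    46301 Apr 20 10:01 config.yaml                 
-rw-r--r--  1 user group     4984 May  5 10:54 main.py                     
drwxr-xr-x  1 user group    45540 Mar  7 10:52 src/                        
$ ls -la                                                                   
drwxr-xr-x  1 dev group    17534 Feb 13 10:22 tests/                       
-rw-r--r--  1 dev group    37464 Jan  1 10:18 README.md                    
-rw-r--r--  1 dev group     1605 Feb 12 10:21 config.yaml                  
$ date                                                                     
Fri Jan 2 13:18:00 UTC 2026                                                
$ cd ..                                                                    
                                                                           
$ █                                                                        
                                                                           
                                                                           
                                                                           
                                                                           
                                                                           
                                                                           
                                                                           
                                                                           
                                                                           
                                                                           
                                                                           
                                                                           


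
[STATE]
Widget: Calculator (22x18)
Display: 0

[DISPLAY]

                     0
┌───┬───┬───┬───┐     
│ 7 │ 8 │ 9 │ ÷ │     
├───┼───┼───┼───┤     
│ 4 │ 5 │ 6 │ × │     
├───┼───┼───┼───┤     
│ 1 │ 2 │ 3 │ - │     
├───┼───┼───┼───┤     
│ 0 │ . │ = │ + │     
├───┼───┼───┼───┤     
│ C │ MC│ MR│ M+│     
└───┴───┴───┴───┘     
                      
                      
                      
                      
                      
                      


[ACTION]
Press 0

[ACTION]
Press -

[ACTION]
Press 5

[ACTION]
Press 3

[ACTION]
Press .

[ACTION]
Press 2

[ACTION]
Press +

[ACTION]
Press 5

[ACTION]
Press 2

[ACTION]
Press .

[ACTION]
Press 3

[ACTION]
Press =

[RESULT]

                  -0.9
┌───┬───┬───┬───┐     
│ 7 │ 8 │ 9 │ ÷ │     
├───┼───┼───┼───┤     
│ 4 │ 5 │ 6 │ × │     
├───┼───┼───┼───┤     
│ 1 │ 2 │ 3 │ - │     
├───┼───┼───┼───┤     
│ 0 │ . │ = │ + │     
├───┼───┼───┼───┤     
│ C │ MC│ MR│ M+│     
└───┴───┴───┴───┘     
                      
                      
                      
                      
                      
                      


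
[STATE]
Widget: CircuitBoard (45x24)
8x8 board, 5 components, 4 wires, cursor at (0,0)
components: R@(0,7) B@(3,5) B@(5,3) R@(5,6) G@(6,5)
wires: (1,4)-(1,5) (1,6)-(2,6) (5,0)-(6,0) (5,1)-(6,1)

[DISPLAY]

   0 1 2 3 4 5 6 7                           
0  [.]                          R            
                                             
1                   · ─ ·   ·                
                            │                
2                           ·                
                                             
3                       B                    
                                             
4                                            
                                             
5   ·   ·       B           R                
    │   │                                    
6   ·   ·               G                    
                                             
7                                            
Cursor: (0,0)                                
                                             
                                             
                                             
                                             
                                             
                                             
                                             


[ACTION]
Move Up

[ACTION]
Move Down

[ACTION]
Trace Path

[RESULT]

   0 1 2 3 4 5 6 7                           
0                               R            
                                             
1  [.]              · ─ ·   ·                
                            │                
2                           ·                
                                             
3                       B                    
                                             
4                                            
                                             
5   ·   ·       B           R                
    │   │                                    
6   ·   ·               G                    
                                             
7                                            
Cursor: (1,0)  Trace: No connections         
                                             
                                             
                                             
                                             
                                             
                                             
                                             


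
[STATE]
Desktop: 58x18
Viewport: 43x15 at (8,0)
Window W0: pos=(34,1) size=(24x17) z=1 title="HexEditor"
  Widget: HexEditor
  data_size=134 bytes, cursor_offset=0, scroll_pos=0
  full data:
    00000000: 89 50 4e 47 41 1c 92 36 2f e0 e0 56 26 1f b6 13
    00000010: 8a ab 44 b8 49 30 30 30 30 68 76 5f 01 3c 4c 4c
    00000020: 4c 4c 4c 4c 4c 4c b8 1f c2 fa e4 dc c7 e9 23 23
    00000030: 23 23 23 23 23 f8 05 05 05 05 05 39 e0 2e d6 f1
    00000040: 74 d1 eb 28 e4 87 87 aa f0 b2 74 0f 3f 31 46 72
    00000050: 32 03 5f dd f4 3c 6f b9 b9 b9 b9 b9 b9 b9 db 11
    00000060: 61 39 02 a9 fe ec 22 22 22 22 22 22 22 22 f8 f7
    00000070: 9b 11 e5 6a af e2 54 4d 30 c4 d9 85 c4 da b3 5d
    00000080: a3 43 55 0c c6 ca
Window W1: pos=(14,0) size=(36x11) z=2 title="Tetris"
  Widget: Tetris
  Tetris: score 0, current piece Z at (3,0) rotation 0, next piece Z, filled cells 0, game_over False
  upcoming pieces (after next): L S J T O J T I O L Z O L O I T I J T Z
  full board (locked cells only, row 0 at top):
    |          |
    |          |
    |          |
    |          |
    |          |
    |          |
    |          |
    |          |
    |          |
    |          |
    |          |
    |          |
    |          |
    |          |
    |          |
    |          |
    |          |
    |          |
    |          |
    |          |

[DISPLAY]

      ┏━━━━━━━━━━━━━━━━━━━━━━━━━━━━━━━━━━┓ 
      ┃ Tetris                           ┃━
      ┠──────────────────────────────────┨ 
      ┃          │Next:                  ┃─
      ┃          │▓▓                     ┃ 
      ┃          │ ▓▓                    ┃ 
      ┃          │                       ┃ 
      ┃          │                       ┃ 
      ┃          │                       ┃ 
      ┃          │Score:                 ┃ 
      ┗━━━━━━━━━━━━━━━━━━━━━━━━━━━━━━━━━━┛ 
                          ┃00000070  9b 11 
                          ┃00000080  a3 43 
                          ┃                
                          ┃                


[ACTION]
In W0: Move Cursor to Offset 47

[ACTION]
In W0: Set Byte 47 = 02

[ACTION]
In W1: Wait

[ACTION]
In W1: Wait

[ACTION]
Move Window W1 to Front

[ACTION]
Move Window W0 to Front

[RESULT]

      ┏━━━━━━━━━━━━━━━━━━━━━━━━━━━━━━━━━━┓ 
      ┃ Tetris            ┏━━━━━━━━━━━━━━━━
      ┠───────────────────┃ HexEditor      
      ┃          │Next:   ┠────────────────
      ┃          │▓▓      ┃00000000  89 50 
      ┃          │ ▓▓     ┃00000010  8a ab 
      ┃          │        ┃00000020  4c 4c 
      ┃          │        ┃00000030  23 23 
      ┃          │        ┃00000040  74 d1 
      ┃          │Score:  ┃00000050  32 03 
      ┗━━━━━━━━━━━━━━━━━━━┃00000060  61 39 
                          ┃00000070  9b 11 
                          ┃00000080  a3 43 
                          ┃                
                          ┃                


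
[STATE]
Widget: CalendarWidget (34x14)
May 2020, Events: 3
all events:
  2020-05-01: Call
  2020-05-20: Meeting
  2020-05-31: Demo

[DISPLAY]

             May 2020             
Mo Tu We Th Fr Sa Su              
             1*  2  3             
 4  5  6  7  8  9 10              
11 12 13 14 15 16 17              
18 19 20* 21 22 23 24             
25 26 27 28 29 30 31*             
                                  
                                  
                                  
                                  
                                  
                                  
                                  


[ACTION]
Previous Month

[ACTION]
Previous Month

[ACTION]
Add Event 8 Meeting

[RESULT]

            March 2020            
Mo Tu We Th Fr Sa Su              
                   1              
 2  3  4  5  6  7  8*             
 9 10 11 12 13 14 15              
16 17 18 19 20 21 22              
23 24 25 26 27 28 29              
30 31                             
                                  
                                  
                                  
                                  
                                  
                                  


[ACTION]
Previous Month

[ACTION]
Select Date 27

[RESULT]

          February 2020           
Mo Tu We Th Fr Sa Su              
                1  2              
 3  4  5  6  7  8  9              
10 11 12 13 14 15 16              
17 18 19 20 21 22 23              
24 25 26 [27] 28 29               
                                  
                                  
                                  
                                  
                                  
                                  
                                  


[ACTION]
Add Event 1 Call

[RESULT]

          February 2020           
Mo Tu We Th Fr Sa Su              
                1*  2             
 3  4  5  6  7  8  9              
10 11 12 13 14 15 16              
17 18 19 20 21 22 23              
24 25 26 [27] 28 29               
                                  
                                  
                                  
                                  
                                  
                                  
                                  


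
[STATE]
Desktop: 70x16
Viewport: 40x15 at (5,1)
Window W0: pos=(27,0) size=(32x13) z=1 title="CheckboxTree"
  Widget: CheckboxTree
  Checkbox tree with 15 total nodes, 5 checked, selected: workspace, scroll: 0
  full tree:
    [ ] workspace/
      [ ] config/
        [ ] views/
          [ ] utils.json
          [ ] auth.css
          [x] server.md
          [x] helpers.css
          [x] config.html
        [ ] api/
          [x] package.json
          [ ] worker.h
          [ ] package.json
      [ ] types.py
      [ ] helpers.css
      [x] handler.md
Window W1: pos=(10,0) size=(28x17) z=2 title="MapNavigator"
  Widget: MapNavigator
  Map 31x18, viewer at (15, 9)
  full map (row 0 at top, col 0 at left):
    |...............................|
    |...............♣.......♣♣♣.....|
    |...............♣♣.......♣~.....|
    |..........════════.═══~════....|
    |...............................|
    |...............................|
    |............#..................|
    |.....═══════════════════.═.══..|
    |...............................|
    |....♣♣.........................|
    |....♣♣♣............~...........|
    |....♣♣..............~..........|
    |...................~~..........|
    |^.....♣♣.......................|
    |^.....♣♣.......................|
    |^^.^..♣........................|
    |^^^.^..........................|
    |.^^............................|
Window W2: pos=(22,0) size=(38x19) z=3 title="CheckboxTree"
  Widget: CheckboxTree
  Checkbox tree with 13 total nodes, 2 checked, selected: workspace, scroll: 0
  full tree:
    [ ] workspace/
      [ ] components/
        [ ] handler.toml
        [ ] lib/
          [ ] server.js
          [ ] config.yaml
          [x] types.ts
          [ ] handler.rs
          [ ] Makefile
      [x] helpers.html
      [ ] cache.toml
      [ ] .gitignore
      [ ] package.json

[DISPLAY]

     ┃ MapNavigat┃ CheckboxTree         
     ┠───────────┠──────────────────────
     ┃........═══┃>[-] workspace/       
     ┃...........┃   [-] components/    
     ┃...........┃     [ ] handler.toml 
     ┃..........#┃     [-] lib/         
     ┃...════════┃       [ ] server.js  
     ┃...........┃       [ ] config.yaml
     ┃..♣♣.......┃       [x] types.ts   
     ┃..♣♣♣......┃       [ ] handler.rs 
     ┃..♣♣.......┃       [ ] Makefile   
     ┃...........┃   [x] helpers.html   
     ┃....♣♣.....┃   [ ] cache.toml     
     ┃....♣♣.....┃   [ ] .gitignore     
     ┃.^..♣......┃   [ ] package.json   


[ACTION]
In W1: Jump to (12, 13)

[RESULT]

     ┃ MapNavigat┃ CheckboxTree         
     ┠───────────┠──────────────────────
     ┃ .....═════┃>[-] workspace/       
     ┃ ..........┃   [-] components/    
     ┃ ....♣♣....┃     [ ] handler.toml 
     ┃ ....♣♣♣...┃     [-] lib/         
     ┃ ....♣♣....┃       [ ] server.js  
     ┃ ..........┃       [ ] config.yaml
     ┃ ^.....♣♣..┃       [x] types.ts   
     ┃ ^.....♣♣..┃       [ ] handler.rs 
     ┃ ^^.^..♣...┃       [ ] Makefile   
     ┃ ^^^.^.....┃   [x] helpers.html   
     ┃ .^^.......┃   [ ] cache.toml     
     ┃           ┃   [ ] .gitignore     
     ┃           ┃   [ ] package.json   


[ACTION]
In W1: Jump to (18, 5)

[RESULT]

     ┃ MapNavigat┃ CheckboxTree         
     ┠───────────┠──────────────────────
     ┃           ┃>[-] workspace/       
     ┃...........┃   [-] components/    
     ┃..........♣┃     [ ] handler.toml 
     ┃..........♣┃     [-] lib/         
     ┃.....══════┃       [ ] server.js  
     ┃...........┃       [ ] config.yaml
     ┃...........┃       [x] types.ts   
     ┃.......#...┃       [ ] handler.rs 
     ┃═══════════┃       [ ] Makefile   
     ┃...........┃   [x] helpers.html   
     ┃♣..........┃   [ ] cache.toml     
     ┃♣♣.........┃   [ ] .gitignore     
     ┃♣..........┃   [ ] package.json   


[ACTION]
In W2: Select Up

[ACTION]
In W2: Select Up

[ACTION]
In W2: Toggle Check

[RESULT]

     ┃ MapNavigat┃ CheckboxTree         
     ┠───────────┠──────────────────────
     ┃           ┃>[x] workspace/       
     ┃...........┃   [x] components/    
     ┃..........♣┃     [x] handler.toml 
     ┃..........♣┃     [x] lib/         
     ┃.....══════┃       [x] server.js  
     ┃...........┃       [x] config.yaml
     ┃...........┃       [x] types.ts   
     ┃.......#...┃       [x] handler.rs 
     ┃═══════════┃       [x] Makefile   
     ┃...........┃   [x] helpers.html   
     ┃♣..........┃   [x] cache.toml     
     ┃♣♣.........┃   [x] .gitignore     
     ┃♣..........┃   [x] package.json   


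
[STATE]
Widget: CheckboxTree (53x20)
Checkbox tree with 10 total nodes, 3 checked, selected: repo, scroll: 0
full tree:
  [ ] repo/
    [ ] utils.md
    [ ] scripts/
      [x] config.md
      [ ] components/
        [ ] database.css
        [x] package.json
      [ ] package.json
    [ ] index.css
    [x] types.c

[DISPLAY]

>[-] repo/                                           
   [ ] utils.md                                      
   [-] scripts/                                      
     [x] config.md                                   
     [-] components/                                 
       [ ] database.css                              
       [x] package.json                              
     [ ] package.json                                
   [ ] index.css                                     
   [x] types.c                                       
                                                     
                                                     
                                                     
                                                     
                                                     
                                                     
                                                     
                                                     
                                                     
                                                     


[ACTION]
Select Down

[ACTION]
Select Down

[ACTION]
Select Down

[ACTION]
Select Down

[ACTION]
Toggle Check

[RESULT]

 [-] repo/                                           
   [ ] utils.md                                      
   [-] scripts/                                      
     [x] config.md                                   
>    [x] components/                                 
       [x] database.css                              
       [x] package.json                              
     [ ] package.json                                
   [ ] index.css                                     
   [x] types.c                                       
                                                     
                                                     
                                                     
                                                     
                                                     
                                                     
                                                     
                                                     
                                                     
                                                     


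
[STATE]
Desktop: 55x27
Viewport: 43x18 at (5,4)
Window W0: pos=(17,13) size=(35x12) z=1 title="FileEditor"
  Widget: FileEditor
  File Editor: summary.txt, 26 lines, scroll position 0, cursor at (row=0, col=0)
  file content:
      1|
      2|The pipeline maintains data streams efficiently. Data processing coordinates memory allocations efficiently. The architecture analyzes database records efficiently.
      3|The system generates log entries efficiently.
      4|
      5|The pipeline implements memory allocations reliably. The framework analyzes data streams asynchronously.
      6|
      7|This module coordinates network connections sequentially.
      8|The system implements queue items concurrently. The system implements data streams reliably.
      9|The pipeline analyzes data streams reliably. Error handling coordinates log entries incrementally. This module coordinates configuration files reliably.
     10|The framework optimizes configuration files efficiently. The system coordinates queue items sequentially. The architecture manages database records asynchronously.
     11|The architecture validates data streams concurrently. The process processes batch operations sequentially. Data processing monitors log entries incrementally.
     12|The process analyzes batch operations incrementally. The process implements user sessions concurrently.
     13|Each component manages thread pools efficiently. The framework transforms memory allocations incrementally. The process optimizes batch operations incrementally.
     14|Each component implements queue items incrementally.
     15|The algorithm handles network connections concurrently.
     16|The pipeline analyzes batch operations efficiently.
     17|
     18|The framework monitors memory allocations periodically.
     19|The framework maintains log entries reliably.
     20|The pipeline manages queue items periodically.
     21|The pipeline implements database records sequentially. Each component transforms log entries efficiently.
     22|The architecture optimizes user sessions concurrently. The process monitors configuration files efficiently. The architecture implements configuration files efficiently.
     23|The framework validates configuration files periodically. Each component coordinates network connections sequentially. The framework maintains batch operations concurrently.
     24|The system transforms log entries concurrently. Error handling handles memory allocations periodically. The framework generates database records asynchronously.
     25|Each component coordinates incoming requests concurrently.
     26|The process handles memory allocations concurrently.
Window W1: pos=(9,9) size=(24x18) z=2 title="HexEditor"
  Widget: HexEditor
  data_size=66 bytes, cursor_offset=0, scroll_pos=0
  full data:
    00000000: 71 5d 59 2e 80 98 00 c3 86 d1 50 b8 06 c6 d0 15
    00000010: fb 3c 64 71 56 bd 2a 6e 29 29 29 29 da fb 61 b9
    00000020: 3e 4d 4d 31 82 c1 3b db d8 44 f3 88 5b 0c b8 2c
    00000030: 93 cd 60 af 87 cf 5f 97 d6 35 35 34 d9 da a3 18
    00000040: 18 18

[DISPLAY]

                                           
                                           
                                           
                                           
                                           
    ┏━━━━━━━━━━━━━━━━━━━━━━┓               
    ┃ HexEditor            ┃               
    ┠──────────────────────┨               
    ┃00000000  71 5d 59 2e ┃               
    ┃00000010  fb 3c 64 71 ┃━━━━━━━━━━━━━━━
    ┃00000020  3e 4d 4d 31 ┃               
    ┃00000030  93 cd 60 af ┃───────────────
    ┃00000040  18 18       ┃               
    ┃                      ┃intains data st
    ┃                      ┃rates log entri
    ┃                      ┃               
    ┃                      ┃plements memory
    ┃                      ┃               


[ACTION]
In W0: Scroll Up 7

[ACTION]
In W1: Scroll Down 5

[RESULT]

                                           
                                           
                                           
                                           
                                           
    ┏━━━━━━━━━━━━━━━━━━━━━━┓               
    ┃ HexEditor            ┃               
    ┠──────────────────────┨               
    ┃00000040  18 18       ┃               
    ┃                      ┃━━━━━━━━━━━━━━━
    ┃                      ┃               
    ┃                      ┃───────────────
    ┃                      ┃               
    ┃                      ┃intains data st
    ┃                      ┃rates log entri
    ┃                      ┃               
    ┃                      ┃plements memory
    ┃                      ┃               


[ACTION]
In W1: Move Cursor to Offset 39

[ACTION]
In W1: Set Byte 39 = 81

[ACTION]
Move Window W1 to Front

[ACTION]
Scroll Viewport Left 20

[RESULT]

                                           
                                           
                                           
                                           
                                           
         ┏━━━━━━━━━━━━━━━━━━━━━━┓          
         ┃ HexEditor            ┃          
         ┠──────────────────────┨          
         ┃00000040  18 18       ┃          
         ┃                      ┃━━━━━━━━━━
         ┃                      ┃          
         ┃                      ┃──────────
         ┃                      ┃          
         ┃                      ┃intains da
         ┃                      ┃rates log 
         ┃                      ┃          
         ┃                      ┃plements m
         ┃                      ┃          
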